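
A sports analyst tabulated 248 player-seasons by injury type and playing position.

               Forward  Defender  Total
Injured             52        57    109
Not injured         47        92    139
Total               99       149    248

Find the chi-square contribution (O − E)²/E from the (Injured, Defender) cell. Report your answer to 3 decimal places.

Row total (Injured) = 109; column total (Defender) = 149; N = 248.
Expected count E = 109 × 149 / 248 = 65.4879.
Contribution = (O − E)²/E = (57 − 65.4879)² / 65.4879 = 1.100.

1.100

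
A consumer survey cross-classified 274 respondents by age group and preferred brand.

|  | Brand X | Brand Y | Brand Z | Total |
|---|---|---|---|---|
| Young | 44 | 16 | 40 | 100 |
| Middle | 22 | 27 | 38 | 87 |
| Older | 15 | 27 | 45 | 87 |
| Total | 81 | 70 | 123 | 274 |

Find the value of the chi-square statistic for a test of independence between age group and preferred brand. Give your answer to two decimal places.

Grand total N = 274.
Expected counts (row total × column total / N):
  Young, Brand X: 100×81/274 = 29.5620
  Young, Brand Y: 100×70/274 = 25.5474
  Young, Brand Z: 100×123/274 = 44.8905
  Middle, Brand X: 87×81/274 = 25.7190
  Middle, Brand Y: 87×70/274 = 22.2263
  Middle, Brand Z: 87×123/274 = 39.0547
  Older, Brand X: 87×81/274 = 25.7190
  Older, Brand Y: 87×70/274 = 22.2263
  Older, Brand Z: 87×123/274 = 39.0547
Contributions (O − E)²/E:
  (44 − 29.5620)²/29.5620 = 7.0515
  (16 − 25.5474)²/25.5474 = 3.5680
  (40 − 44.8905)²/44.8905 = 0.5328
  (22 − 25.7190)²/25.7190 = 0.5378
  (27 − 22.2263)²/22.2263 = 1.0253
  (38 − 39.0547)²/39.0547 = 0.0285
  (15 − 25.7190)²/25.7190 = 4.4674
  (27 − 22.2263)²/22.2263 = 1.0253
  (45 − 39.0547)²/39.0547 = 0.9051
χ² = 7.0515 + 3.5680 + 0.5328 + 0.5378 + 1.0253 + 0.0285 + 4.4674 + 1.0253 + 0.9051 = 19.14

19.14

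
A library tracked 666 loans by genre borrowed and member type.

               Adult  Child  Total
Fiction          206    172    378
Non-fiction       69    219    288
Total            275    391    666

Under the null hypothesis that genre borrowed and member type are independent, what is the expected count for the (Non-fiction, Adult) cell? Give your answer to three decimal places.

118.919

Row total (Non-fiction) = 288; column total (Adult) = 275; grand total N = 666.
Expected count = (row total × column total) / N = 288 × 275 / 666 = 118.919.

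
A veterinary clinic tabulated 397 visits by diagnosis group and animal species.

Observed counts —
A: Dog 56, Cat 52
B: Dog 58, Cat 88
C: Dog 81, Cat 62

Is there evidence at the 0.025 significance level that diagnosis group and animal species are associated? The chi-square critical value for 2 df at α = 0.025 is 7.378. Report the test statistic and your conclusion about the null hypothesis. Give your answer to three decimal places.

8.716; reject H₀

Row totals: 108, 146, 143. Column totals: 195, 202. Grand total N = 397.
Expected counts (row total × column total / N):
  A, Dog: 108×195/397 = 53.0479
  A, Cat: 108×202/397 = 54.9521
  B, Dog: 146×195/397 = 71.7128
  B, Cat: 146×202/397 = 74.2872
  C, Dog: 143×195/397 = 70.2393
  C, Cat: 143×202/397 = 72.7607
Contributions (O − E)²/E:
  (56 − 53.0479)²/53.0479 = 0.1643
  (52 − 54.9521)²/54.9521 = 0.1586
  (58 − 71.7128)²/71.7128 = 2.6221
  (88 − 74.2872)²/74.2872 = 2.5313
  (81 − 70.2393)²/70.2393 = 1.6485
  (62 − 72.7607)²/72.7607 = 1.5914
χ² = 0.1643 + 0.1586 + 2.6221 + 2.5313 + 1.6485 + 1.5914 = 8.716
df = (3−1)(2−1) = 2. Since 8.716 > 7.378, reject the null hypothesis of independence at α = 0.025.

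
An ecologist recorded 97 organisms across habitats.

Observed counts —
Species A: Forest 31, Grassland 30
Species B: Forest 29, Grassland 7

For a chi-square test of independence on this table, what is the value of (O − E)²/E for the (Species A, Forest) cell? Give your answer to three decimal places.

Row total (Species A) = 61; column total (Forest) = 60; N = 97.
Expected count E = 61 × 60 / 97 = 37.7320.
Contribution = (O − E)²/E = (31 − 37.7320)² / 37.7320 = 1.201.

1.201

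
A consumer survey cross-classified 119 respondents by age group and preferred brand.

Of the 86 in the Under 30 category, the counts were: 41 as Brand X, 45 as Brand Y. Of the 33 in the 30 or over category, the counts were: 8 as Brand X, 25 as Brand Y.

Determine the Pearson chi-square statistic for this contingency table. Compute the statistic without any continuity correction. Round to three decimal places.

Row totals: 86, 33. Column totals: 49, 70. Grand total N = 119.
Expected counts (row total × column total / N):
  Under 30, Brand X: 86×49/119 = 35.4118
  Under 30, Brand Y: 86×70/119 = 50.5882
  30 or over, Brand X: 33×49/119 = 13.5882
  30 or over, Brand Y: 33×70/119 = 19.4118
Contributions (O − E)²/E:
  (41 − 35.4118)²/35.4118 = 0.8819
  (45 − 50.5882)²/50.5882 = 0.6173
  (8 − 13.5882)²/13.5882 = 2.2982
  (25 − 19.4118)²/19.4118 = 1.6087
χ² = 0.8819 + 0.6173 + 2.2982 + 1.6087 = 5.406

5.406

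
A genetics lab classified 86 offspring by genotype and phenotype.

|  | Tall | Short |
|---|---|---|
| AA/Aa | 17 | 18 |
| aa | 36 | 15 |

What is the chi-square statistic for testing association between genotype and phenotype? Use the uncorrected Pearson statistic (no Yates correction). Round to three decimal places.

Row totals: 35, 51. Column totals: 53, 33. Grand total N = 86.
Expected counts (row total × column total / N):
  AA/Aa, Tall: 35×53/86 = 21.5698
  AA/Aa, Short: 35×33/86 = 13.4302
  aa, Tall: 51×53/86 = 31.4302
  aa, Short: 51×33/86 = 19.5698
Contributions (O − E)²/E:
  (17 − 21.5698)²/21.5698 = 0.9682
  (18 − 13.4302)²/13.4302 = 1.5549
  (36 − 31.4302)²/31.4302 = 0.6644
  (15 − 19.5698)²/19.5698 = 1.0671
χ² = 0.9682 + 1.5549 + 0.6644 + 1.0671 = 4.255

4.255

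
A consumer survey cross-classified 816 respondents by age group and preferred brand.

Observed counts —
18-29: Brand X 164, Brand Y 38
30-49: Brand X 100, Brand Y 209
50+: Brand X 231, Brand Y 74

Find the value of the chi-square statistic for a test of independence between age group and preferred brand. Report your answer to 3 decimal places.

Row totals: 202, 309, 305. Column totals: 495, 321. Grand total N = 816.
Expected counts (row total × column total / N):
  18-29, Brand X: 202×495/816 = 122.53676
  18-29, Brand Y: 202×321/816 = 79.46324
  30-49, Brand X: 309×495/816 = 187.44485
  30-49, Brand Y: 309×321/816 = 121.55515
  50+, Brand X: 305×495/816 = 185.01838
  50+, Brand Y: 305×321/816 = 119.98162
Contributions (O − E)²/E:
  (164 − 122.53676)²/122.53676 = 14.0301
  (38 − 79.46324)²/79.46324 = 21.6352
  (100 − 187.44485)²/187.44485 = 40.7939
  (209 − 121.55515)²/121.55515 = 62.9064
  (231 − 185.01838)²/185.01838 = 11.4276
  (74 − 119.98162)²/119.98162 = 17.6219
χ² = 14.0301 + 21.6352 + 40.7939 + 62.9064 + 11.4276 + 17.6219 = 168.415

168.415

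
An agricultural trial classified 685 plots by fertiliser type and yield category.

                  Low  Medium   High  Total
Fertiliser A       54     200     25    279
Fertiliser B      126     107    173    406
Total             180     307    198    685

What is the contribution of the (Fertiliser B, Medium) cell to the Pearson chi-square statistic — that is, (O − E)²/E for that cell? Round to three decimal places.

30.880

Row total (Fertiliser B) = 406; column total (Medium) = 307; N = 685.
Expected count E = 406 × 307 / 685 = 181.9591.
Contribution = (O − E)²/E = (107 − 181.9591)² / 181.9591 = 30.880.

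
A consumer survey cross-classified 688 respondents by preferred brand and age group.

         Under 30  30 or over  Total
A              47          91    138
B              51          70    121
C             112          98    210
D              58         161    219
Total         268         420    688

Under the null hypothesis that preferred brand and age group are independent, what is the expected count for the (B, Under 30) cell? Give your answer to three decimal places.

47.134

Row total (B) = 121; column total (Under 30) = 268; grand total N = 688.
Expected count = (row total × column total) / N = 121 × 268 / 688 = 47.134.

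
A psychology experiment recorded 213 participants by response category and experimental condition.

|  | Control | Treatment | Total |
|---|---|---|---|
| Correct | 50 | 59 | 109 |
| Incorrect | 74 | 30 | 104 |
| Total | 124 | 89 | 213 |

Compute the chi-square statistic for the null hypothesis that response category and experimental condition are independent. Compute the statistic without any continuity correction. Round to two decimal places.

13.98

Grand total N = 213.
Expected counts (row total × column total / N):
  Correct, Control: 109×124/213 = 63.455399
  Correct, Treatment: 109×89/213 = 45.544601
  Incorrect, Control: 104×124/213 = 60.544601
  Incorrect, Treatment: 104×89/213 = 43.455399
Contributions (O − E)²/E:
  (50 − 63.455399)²/63.455399 = 2.8531
  (59 − 45.544601)²/45.544601 = 3.9752
  (74 − 60.544601)²/60.544601 = 2.9903
  (30 − 43.455399)²/43.455399 = 4.1663
χ² = 2.8531 + 3.9752 + 2.9903 + 4.1663 = 13.98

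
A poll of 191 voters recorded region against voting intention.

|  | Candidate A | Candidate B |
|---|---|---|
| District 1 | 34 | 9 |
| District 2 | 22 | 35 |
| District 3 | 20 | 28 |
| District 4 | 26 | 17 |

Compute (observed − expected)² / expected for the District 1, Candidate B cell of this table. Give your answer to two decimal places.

6.08

Row total (District 1) = 43; column total (Candidate B) = 89; N = 191.
Expected count E = 43 × 89 / 191 = 20.0366.
Contribution = (O − E)²/E = (9 − 20.0366)² / 20.0366 = 6.08.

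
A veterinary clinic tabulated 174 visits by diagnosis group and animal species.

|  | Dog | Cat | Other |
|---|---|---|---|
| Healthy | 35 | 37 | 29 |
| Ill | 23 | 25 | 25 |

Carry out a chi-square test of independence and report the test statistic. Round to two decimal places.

0.61

Row totals: 101, 73. Column totals: 58, 62, 54. Grand total N = 174.
Expected counts (row total × column total / N):
  Healthy, Dog: 101×58/174 = 33.667
  Healthy, Cat: 101×62/174 = 35.989
  Healthy, Other: 101×54/174 = 31.345
  Ill, Dog: 73×58/174 = 24.333
  Ill, Cat: 73×62/174 = 26.011
  Ill, Other: 73×54/174 = 22.655
Contributions (O − E)²/E:
  (35 − 33.667)²/33.667 = 0.0528
  (37 − 35.989)²/35.989 = 0.0284
  (29 − 31.345)²/31.345 = 0.1754
  (23 − 24.333)²/24.333 = 0.0730
  (25 − 26.011)²/26.011 = 0.0393
  (25 − 22.655)²/22.655 = 0.2427
χ² = 0.0528 + 0.0284 + 0.1754 + 0.0730 + 0.0393 + 0.2427 = 0.61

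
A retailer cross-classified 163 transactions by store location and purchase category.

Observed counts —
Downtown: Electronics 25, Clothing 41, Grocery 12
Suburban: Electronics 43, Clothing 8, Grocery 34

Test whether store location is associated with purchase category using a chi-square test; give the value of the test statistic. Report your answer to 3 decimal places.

Row totals: 78, 85. Column totals: 68, 49, 46. Grand total N = 163.
Expected counts (row total × column total / N):
  Downtown, Electronics: 78×68/163 = 32.5399
  Downtown, Clothing: 78×49/163 = 23.4479
  Downtown, Grocery: 78×46/163 = 22.0123
  Suburban, Electronics: 85×68/163 = 35.4601
  Suburban, Clothing: 85×49/163 = 25.5521
  Suburban, Grocery: 85×46/163 = 23.9877
Contributions (O − E)²/E:
  (25 − 32.5399)²/32.5399 = 1.7471
  (41 − 23.4479)²/23.4479 = 13.1388
  (12 − 22.0123)²/22.0123 = 4.5541
  (43 − 35.4601)²/35.4601 = 1.6032
  (8 − 25.5521)²/25.5521 = 12.0568
  (34 − 23.9877)²/23.9877 = 4.1791
χ² = 1.7471 + 13.1388 + 4.5541 + 1.6032 + 12.0568 + 4.1791 = 37.279

37.279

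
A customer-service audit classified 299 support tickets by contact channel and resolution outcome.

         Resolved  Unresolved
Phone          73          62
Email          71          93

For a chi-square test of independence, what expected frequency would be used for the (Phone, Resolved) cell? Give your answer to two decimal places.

65.02

Row total (Phone) = 135; column total (Resolved) = 144; grand total N = 299.
Expected count = (row total × column total) / N = 135 × 144 / 299 = 65.02.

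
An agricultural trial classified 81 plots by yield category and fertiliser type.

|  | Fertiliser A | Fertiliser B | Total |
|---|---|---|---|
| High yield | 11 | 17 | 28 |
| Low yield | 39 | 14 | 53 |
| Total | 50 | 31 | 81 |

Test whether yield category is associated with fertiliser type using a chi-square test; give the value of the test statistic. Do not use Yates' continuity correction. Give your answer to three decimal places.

Grand total N = 81.
Expected counts (row total × column total / N):
  High yield, Fertiliser A: 28×50/81 = 17.28395
  High yield, Fertiliser B: 28×31/81 = 10.71605
  Low yield, Fertiliser A: 53×50/81 = 32.71605
  Low yield, Fertiliser B: 53×31/81 = 20.28395
Contributions (O − E)²/E:
  (11 − 17.28395)²/17.28395 = 2.2847
  (17 − 10.71605)²/10.71605 = 3.6849
  (39 − 32.71605)²/32.71605 = 1.2070
  (14 − 20.28395)²/20.28395 = 1.9468
χ² = 2.2847 + 3.6849 + 1.2070 + 1.9468 = 9.123

9.123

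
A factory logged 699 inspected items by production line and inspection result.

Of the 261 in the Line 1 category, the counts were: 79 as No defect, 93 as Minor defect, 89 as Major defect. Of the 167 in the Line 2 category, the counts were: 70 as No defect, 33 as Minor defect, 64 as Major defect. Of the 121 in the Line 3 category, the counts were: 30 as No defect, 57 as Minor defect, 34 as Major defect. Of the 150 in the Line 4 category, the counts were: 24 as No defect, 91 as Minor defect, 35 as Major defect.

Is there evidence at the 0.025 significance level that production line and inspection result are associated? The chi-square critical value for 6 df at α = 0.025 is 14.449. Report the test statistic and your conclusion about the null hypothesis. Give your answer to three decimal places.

62.294; reject H₀

Row totals: 261, 167, 121, 150. Column totals: 203, 274, 222. Grand total N = 699.
Expected counts (row total × column total / N):
  Line 1, No defect: 261×203/699 = 75.7983
  Line 1, Minor defect: 261×274/699 = 102.3090
  Line 1, Major defect: 261×222/699 = 82.8927
  Line 2, No defect: 167×203/699 = 48.4993
  Line 2, Minor defect: 167×274/699 = 65.4621
  Line 2, Major defect: 167×222/699 = 53.0386
  Line 3, No defect: 121×203/699 = 35.1402
  Line 3, Minor defect: 121×274/699 = 47.4306
  Line 3, Major defect: 121×222/699 = 38.4292
  Line 4, No defect: 150×203/699 = 43.5622
  Line 4, Minor defect: 150×274/699 = 58.7983
  Line 4, Major defect: 150×222/699 = 47.6395
Contributions (O − E)²/E:
  (79 − 75.7983)²/75.7983 = 0.1352
  (93 − 102.3090)²/102.3090 = 0.8470
  (89 − 82.8927)²/82.8927 = 0.4500
  (70 − 48.4993)²/48.4993 = 9.5317
  (33 − 65.4621)²/65.4621 = 16.0977
  (64 − 53.0386)²/53.0386 = 2.2654
  (30 − 35.1402)²/35.1402 = 0.7519
  (57 − 47.4306)²/47.4306 = 1.9307
  (34 − 38.4292)²/38.4292 = 0.5105
  (24 − 43.5622)²/43.5622 = 8.7847
  (91 − 58.7983)²/58.7983 = 17.6357
  (35 − 47.6395)²/47.6395 = 3.3535
χ² = 0.1352 + 0.8470 + 0.4500 + 9.5317 + 16.0977 + 2.2654 + 0.7519 + 1.9307 + 0.5105 + 8.7847 + 17.6357 + 3.3535 = 62.294
df = (4−1)(3−1) = 6. Since 62.294 > 14.449, reject the null hypothesis of independence at α = 0.025.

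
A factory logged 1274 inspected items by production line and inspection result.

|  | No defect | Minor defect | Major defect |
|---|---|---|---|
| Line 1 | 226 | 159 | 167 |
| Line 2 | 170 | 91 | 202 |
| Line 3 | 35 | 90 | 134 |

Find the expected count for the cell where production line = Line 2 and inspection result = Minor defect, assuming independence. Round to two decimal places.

Row total (Line 2) = 463; column total (Minor defect) = 340; grand total N = 1274.
Expected count = (row total × column total) / N = 463 × 340 / 1274 = 123.56.

123.56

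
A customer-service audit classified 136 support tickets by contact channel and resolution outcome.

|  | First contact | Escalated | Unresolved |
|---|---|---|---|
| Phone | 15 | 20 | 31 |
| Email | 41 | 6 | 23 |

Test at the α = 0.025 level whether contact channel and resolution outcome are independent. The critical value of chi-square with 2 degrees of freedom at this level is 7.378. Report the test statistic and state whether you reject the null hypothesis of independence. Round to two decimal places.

Row totals: 66, 70. Column totals: 56, 26, 54. Grand total N = 136.
Expected counts (row total × column total / N):
  Phone, First contact: 66×56/136 = 27.1765
  Phone, Escalated: 66×26/136 = 12.6176
  Phone, Unresolved: 66×54/136 = 26.2059
  Email, First contact: 70×56/136 = 28.8235
  Email, Escalated: 70×26/136 = 13.3824
  Email, Unresolved: 70×54/136 = 27.7941
Contributions (O − E)²/E:
  (15 − 27.1765)²/27.1765 = 5.4557
  (20 − 12.6176)²/12.6176 = 4.3193
  (31 − 26.2059)²/26.2059 = 0.8770
  (41 − 28.8235)²/28.8235 = 5.1440
  (6 − 13.3824)²/13.3824 = 4.0725
  (23 − 27.7941)²/27.7941 = 0.8269
χ² = 5.4557 + 4.3193 + 0.8770 + 5.1440 + 4.0725 + 0.8269 = 20.70
df = (2−1)(3−1) = 2. Since 20.70 > 7.378, reject the null hypothesis of independence at α = 0.025.

20.70; reject H₀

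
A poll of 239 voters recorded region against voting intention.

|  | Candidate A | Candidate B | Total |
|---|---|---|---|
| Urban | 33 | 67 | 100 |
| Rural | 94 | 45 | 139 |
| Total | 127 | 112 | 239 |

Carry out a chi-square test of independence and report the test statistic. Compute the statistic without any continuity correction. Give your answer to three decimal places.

Grand total N = 239.
Expected counts (row total × column total / N):
  Urban, Candidate A: 100×127/239 = 53.1381
  Urban, Candidate B: 100×112/239 = 46.8619
  Rural, Candidate A: 139×127/239 = 73.8619
  Rural, Candidate B: 139×112/239 = 65.1381
Contributions (O − E)²/E:
  (33 − 53.1381)²/53.1381 = 7.6319
  (67 − 46.8619)²/46.8619 = 8.6540
  (94 − 73.8619)²/73.8619 = 5.4906
  (45 − 65.1381)²/65.1381 = 6.2259
χ² = 7.6319 + 8.6540 + 5.4906 + 6.2259 = 28.002

28.002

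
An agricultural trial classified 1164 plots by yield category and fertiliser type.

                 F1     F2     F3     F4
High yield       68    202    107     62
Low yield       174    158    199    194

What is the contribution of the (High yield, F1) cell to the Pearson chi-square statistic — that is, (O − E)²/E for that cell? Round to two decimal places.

5.93

Row total (High yield) = 439; column total (F1) = 242; N = 1164.
Expected count E = 439 × 242 / 1164 = 91.270.
Contribution = (O − E)²/E = (68 − 91.270)² / 91.270 = 5.93.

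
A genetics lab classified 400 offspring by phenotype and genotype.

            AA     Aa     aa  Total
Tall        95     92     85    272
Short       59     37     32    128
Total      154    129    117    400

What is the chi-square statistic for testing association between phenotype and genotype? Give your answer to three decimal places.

4.634

Grand total N = 400.
Expected counts (row total × column total / N):
  Tall, AA: 272×154/400 = 104.7200
  Tall, Aa: 272×129/400 = 87.7200
  Tall, aa: 272×117/400 = 79.5600
  Short, AA: 128×154/400 = 49.2800
  Short, Aa: 128×129/400 = 41.2800
  Short, aa: 128×117/400 = 37.4400
Contributions (O − E)²/E:
  (95 − 104.7200)²/104.7200 = 0.9022
  (92 − 87.7200)²/87.7200 = 0.2088
  (85 − 79.5600)²/79.5600 = 0.3720
  (59 − 49.2800)²/49.2800 = 1.9172
  (37 − 41.2800)²/41.2800 = 0.4438
  (32 − 37.4400)²/37.4400 = 0.7904
χ² = 0.9022 + 0.2088 + 0.3720 + 1.9172 + 0.4438 + 0.7904 = 4.634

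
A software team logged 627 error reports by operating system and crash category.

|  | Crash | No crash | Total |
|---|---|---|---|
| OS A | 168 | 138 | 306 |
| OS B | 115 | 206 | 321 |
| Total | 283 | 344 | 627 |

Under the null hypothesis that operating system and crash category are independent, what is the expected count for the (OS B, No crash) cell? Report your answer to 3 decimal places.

176.115

Row total (OS B) = 321; column total (No crash) = 344; grand total N = 627.
Expected count = (row total × column total) / N = 321 × 344 / 627 = 176.115.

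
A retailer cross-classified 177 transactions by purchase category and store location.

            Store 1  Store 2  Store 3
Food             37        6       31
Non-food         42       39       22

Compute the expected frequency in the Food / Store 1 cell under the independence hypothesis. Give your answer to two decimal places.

Row total (Food) = 74; column total (Store 1) = 79; grand total N = 177.
Expected count = (row total × column total) / N = 74 × 79 / 177 = 33.03.

33.03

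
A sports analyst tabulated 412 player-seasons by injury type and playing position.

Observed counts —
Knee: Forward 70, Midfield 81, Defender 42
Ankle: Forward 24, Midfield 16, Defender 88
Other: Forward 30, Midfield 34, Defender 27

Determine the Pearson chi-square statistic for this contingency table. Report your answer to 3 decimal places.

Row totals: 193, 128, 91. Column totals: 124, 131, 157. Grand total N = 412.
Expected counts (row total × column total / N):
  Knee, Forward: 193×124/412 = 58.0874
  Knee, Midfield: 193×131/412 = 61.3665
  Knee, Defender: 193×157/412 = 73.5461
  Ankle, Forward: 128×124/412 = 38.5243
  Ankle, Midfield: 128×131/412 = 40.6990
  Ankle, Defender: 128×157/412 = 48.7767
  Other, Forward: 91×124/412 = 27.3883
  Other, Midfield: 91×131/412 = 28.9345
  Other, Defender: 91×157/412 = 34.6772
Contributions (O − E)²/E:
  (70 − 58.0874)²/58.0874 = 2.4430
  (81 − 61.3665)²/61.3665 = 6.2815
  (42 − 73.5461)²/73.5461 = 13.5311
  (24 − 38.5243)²/38.5243 = 5.4759
  (16 − 40.6990)²/40.6990 = 14.9891
  (88 − 48.7767)²/48.7767 = 31.5410
  (30 − 27.3883)²/27.3883 = 0.2490
  (34 − 28.9345)²/28.9345 = 0.8868
  (27 − 34.6772)²/34.6772 = 1.6997
χ² = 2.4430 + 6.2815 + 13.5311 + 5.4759 + 14.9891 + 31.5410 + 0.2490 + 0.8868 + 1.6997 = 77.097

77.097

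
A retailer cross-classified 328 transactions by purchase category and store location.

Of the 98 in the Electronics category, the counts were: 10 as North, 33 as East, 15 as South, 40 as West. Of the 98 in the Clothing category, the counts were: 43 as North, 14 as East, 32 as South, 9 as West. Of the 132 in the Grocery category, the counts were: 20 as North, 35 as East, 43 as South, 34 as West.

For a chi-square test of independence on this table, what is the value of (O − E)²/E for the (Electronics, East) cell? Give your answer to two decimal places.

2.95

Row total (Electronics) = 98; column total (East) = 82; N = 328.
Expected count E = 98 × 82 / 328 = 24.500.
Contribution = (O − E)²/E = (33 − 24.500)² / 24.500 = 2.95.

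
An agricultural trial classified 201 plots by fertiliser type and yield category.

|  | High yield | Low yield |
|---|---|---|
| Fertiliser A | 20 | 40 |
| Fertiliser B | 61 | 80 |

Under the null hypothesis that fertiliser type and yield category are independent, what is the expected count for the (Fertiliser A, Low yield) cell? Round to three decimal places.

Row total (Fertiliser A) = 60; column total (Low yield) = 120; grand total N = 201.
Expected count = (row total × column total) / N = 60 × 120 / 201 = 35.821.

35.821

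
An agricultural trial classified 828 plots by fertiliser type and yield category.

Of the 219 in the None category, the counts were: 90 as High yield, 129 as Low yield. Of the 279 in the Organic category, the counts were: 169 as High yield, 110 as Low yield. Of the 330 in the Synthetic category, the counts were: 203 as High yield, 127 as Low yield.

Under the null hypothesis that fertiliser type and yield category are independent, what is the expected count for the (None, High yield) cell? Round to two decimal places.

Row total (None) = 219; column total (High yield) = 462; grand total N = 828.
Expected count = (row total × column total) / N = 219 × 462 / 828 = 122.20.

122.20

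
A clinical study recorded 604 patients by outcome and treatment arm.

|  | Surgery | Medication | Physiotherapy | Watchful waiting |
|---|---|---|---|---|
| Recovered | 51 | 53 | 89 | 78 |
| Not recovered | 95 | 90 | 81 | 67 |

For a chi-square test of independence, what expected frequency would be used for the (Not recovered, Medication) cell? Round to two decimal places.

78.84

Row total (Not recovered) = 333; column total (Medication) = 143; grand total N = 604.
Expected count = (row total × column total) / N = 333 × 143 / 604 = 78.84.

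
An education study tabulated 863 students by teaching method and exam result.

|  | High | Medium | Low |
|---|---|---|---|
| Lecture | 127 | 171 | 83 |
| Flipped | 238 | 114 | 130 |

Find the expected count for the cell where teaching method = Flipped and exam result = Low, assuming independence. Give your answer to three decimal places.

118.964

Row total (Flipped) = 482; column total (Low) = 213; grand total N = 863.
Expected count = (row total × column total) / N = 482 × 213 / 863 = 118.964.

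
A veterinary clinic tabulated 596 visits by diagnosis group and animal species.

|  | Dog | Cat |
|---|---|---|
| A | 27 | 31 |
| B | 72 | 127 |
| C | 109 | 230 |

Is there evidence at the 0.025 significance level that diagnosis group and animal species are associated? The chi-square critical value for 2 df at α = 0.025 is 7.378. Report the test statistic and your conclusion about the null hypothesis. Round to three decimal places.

4.735; fail to reject H₀

Row totals: 58, 199, 339. Column totals: 208, 388. Grand total N = 596.
Expected counts (row total × column total / N):
  A, Dog: 58×208/596 = 20.2416
  A, Cat: 58×388/596 = 37.7584
  B, Dog: 199×208/596 = 69.4497
  B, Cat: 199×388/596 = 129.5503
  C, Dog: 339×208/596 = 118.3087
  C, Cat: 339×388/596 = 220.6913
Contributions (O − E)²/E:
  (27 − 20.2416)²/20.2416 = 2.2565
  (31 − 37.7584)²/37.7584 = 1.2097
  (72 − 69.4497)²/69.4497 = 0.0937
  (127 − 129.5503)²/129.5503 = 0.0502
  (109 − 118.3087)²/118.3087 = 0.7324
  (230 − 220.6913)²/220.6913 = 0.3926
χ² = 2.2565 + 1.2097 + 0.0937 + 0.0502 + 0.7324 + 0.3926 = 4.735
df = (3−1)(2−1) = 2. Since 4.735 < 7.378, fail to reject the null hypothesis of independence at α = 0.025.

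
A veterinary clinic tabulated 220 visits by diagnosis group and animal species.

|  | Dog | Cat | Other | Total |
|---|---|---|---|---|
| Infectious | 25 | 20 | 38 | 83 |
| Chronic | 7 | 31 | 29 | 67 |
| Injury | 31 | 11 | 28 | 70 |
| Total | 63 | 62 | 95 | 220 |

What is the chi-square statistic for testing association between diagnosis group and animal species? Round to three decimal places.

Grand total N = 220.
Expected counts (row total × column total / N):
  Infectious, Dog: 83×63/220 = 23.7682
  Infectious, Cat: 83×62/220 = 23.3909
  Infectious, Other: 83×95/220 = 35.8409
  Chronic, Dog: 67×63/220 = 19.1864
  Chronic, Cat: 67×62/220 = 18.8818
  Chronic, Other: 67×95/220 = 28.9318
  Injury, Dog: 70×63/220 = 20.0455
  Injury, Cat: 70×62/220 = 19.7273
  Injury, Other: 70×95/220 = 30.2273
Contributions (O − E)²/E:
  (25 − 23.7682)²/23.7682 = 0.0638
  (20 − 23.3909)²/23.3909 = 0.4916
  (38 − 35.8409)²/35.8409 = 0.1301
  (7 − 19.1864)²/19.1864 = 7.7403
  (31 − 18.8818)²/18.8818 = 7.7774
  (29 − 28.9318)²/28.9318 = 0.0002
  (31 − 20.0455)²/20.0455 = 5.9864
  (11 − 19.7273)²/19.7273 = 3.8609
  (28 − 30.2273)²/30.2273 = 0.1641
χ² = 0.0638 + 0.4916 + 0.1301 + 7.7403 + 7.7774 + 0.0002 + 5.9864 + 3.8609 + 0.1641 = 26.215

26.215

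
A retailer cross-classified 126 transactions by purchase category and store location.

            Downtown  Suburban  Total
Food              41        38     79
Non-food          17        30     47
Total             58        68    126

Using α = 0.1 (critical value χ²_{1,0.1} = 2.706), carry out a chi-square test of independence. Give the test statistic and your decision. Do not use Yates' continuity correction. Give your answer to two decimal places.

2.93; reject H₀

Grand total N = 126.
Expected counts (row total × column total / N):
  Food, Downtown: 79×58/126 = 36.365
  Food, Suburban: 79×68/126 = 42.635
  Non-food, Downtown: 47×58/126 = 21.635
  Non-food, Suburban: 47×68/126 = 25.365
Contributions (O − E)²/E:
  (41 − 36.365)²/36.365 = 0.5908
  (38 − 42.635)²/42.635 = 0.5039
  (17 − 21.635)²/21.635 = 0.9930
  (30 − 25.365)²/25.365 = 0.8470
χ² = 0.5908 + 0.5039 + 0.9930 + 0.8470 = 2.93
df = (2−1)(2−1) = 1. Since 2.93 > 2.706, reject the null hypothesis of independence at α = 0.1.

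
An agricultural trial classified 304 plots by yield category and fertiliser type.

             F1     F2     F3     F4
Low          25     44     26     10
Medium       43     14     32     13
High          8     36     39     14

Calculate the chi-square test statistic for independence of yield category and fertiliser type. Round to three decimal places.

42.835

Row totals: 105, 102, 97. Column totals: 76, 94, 97, 37. Grand total N = 304.
Expected counts (row total × column total / N):
  Low, F1: 105×76/304 = 26.2500
  Low, F2: 105×94/304 = 32.4671
  Low, F3: 105×97/304 = 33.5033
  Low, F4: 105×37/304 = 12.7796
  Medium, F1: 102×76/304 = 25.5000
  Medium, F2: 102×94/304 = 31.5395
  Medium, F3: 102×97/304 = 32.5461
  Medium, F4: 102×37/304 = 12.4145
  High, F1: 97×76/304 = 24.2500
  High, F2: 97×94/304 = 29.9934
  High, F3: 97×97/304 = 30.9507
  High, F4: 97×37/304 = 11.8059
Contributions (O − E)²/E:
  (25 − 26.2500)²/26.2500 = 0.0595
  (44 − 32.4671)²/32.4671 = 4.0967
  (26 − 33.5033)²/33.5033 = 1.6804
  (10 − 12.7796)²/12.7796 = 0.6046
  (43 − 25.5000)²/25.5000 = 12.0098
  (14 − 31.5395)²/31.5395 = 9.7539
  (32 − 32.5461)²/32.5461 = 0.0092
  (13 − 12.4145)²/12.4145 = 0.0276
  (8 − 24.2500)²/24.2500 = 10.8892
  (36 − 29.9934)²/29.9934 = 1.2029
  (39 − 30.9507)²/30.9507 = 2.0934
  (14 − 11.8059)²/11.8059 = 0.4078
χ² = 0.0595 + 4.0967 + 1.6804 + 0.6046 + 12.0098 + 9.7539 + 0.0092 + 0.0276 + 10.8892 + 1.2029 + 2.0934 + 0.4078 = 42.835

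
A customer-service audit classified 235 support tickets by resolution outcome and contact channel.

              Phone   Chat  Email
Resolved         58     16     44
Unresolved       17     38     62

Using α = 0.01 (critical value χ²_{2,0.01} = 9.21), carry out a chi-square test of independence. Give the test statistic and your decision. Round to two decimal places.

34.43; reject H₀

Row totals: 118, 117. Column totals: 75, 54, 106. Grand total N = 235.
Expected counts (row total × column total / N):
  Resolved, Phone: 118×75/235 = 37.660
  Resolved, Chat: 118×54/235 = 27.115
  Resolved, Email: 118×106/235 = 53.226
  Unresolved, Phone: 117×75/235 = 37.340
  Unresolved, Chat: 117×54/235 = 26.885
  Unresolved, Email: 117×106/235 = 52.774
Contributions (O − E)²/E:
  (58 − 37.660)²/37.660 = 10.9855
  (16 − 27.115)²/27.115 = 4.5563
  (44 − 53.226)²/53.226 = 1.5992
  (17 − 37.340)²/37.340 = 11.0797
  (38 − 26.885)²/26.885 = 4.5952
  (62 − 52.774)²/52.774 = 1.6129
χ² = 10.9855 + 4.5563 + 1.5992 + 11.0797 + 4.5952 + 1.6129 = 34.43
df = (2−1)(3−1) = 2. Since 34.43 > 9.21, reject the null hypothesis of independence at α = 0.01.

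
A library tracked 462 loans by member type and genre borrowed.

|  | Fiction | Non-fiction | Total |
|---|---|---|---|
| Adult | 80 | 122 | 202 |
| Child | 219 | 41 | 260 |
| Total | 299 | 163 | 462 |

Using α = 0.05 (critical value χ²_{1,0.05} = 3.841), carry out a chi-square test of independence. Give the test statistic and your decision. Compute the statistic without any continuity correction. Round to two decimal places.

99.15; reject H₀

Grand total N = 462.
Expected counts (row total × column total / N):
  Adult, Fiction: 202×299/462 = 130.732
  Adult, Non-fiction: 202×163/462 = 71.268
  Child, Fiction: 260×299/462 = 168.268
  Child, Non-fiction: 260×163/462 = 91.732
Contributions (O − E)²/E:
  (80 − 130.732)²/130.732 = 19.6871
  (122 − 71.268)²/71.268 = 36.1135
  (219 − 168.268)²/168.268 = 15.2955
  (41 − 91.732)²/91.732 = 28.0571
χ² = 19.6871 + 36.1135 + 15.2955 + 28.0571 = 99.15
df = (2−1)(2−1) = 1. Since 99.15 > 3.841, reject the null hypothesis of independence at α = 0.05.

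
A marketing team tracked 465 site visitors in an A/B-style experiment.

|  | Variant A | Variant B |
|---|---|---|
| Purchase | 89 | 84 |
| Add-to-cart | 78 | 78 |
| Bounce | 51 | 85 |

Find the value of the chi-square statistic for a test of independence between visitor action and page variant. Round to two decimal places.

6.86

Row totals: 173, 156, 136. Column totals: 218, 247. Grand total N = 465.
Expected counts (row total × column total / N):
  Purchase, Variant A: 173×218/465 = 81.105
  Purchase, Variant B: 173×247/465 = 91.895
  Add-to-cart, Variant A: 156×218/465 = 73.135
  Add-to-cart, Variant B: 156×247/465 = 82.865
  Bounce, Variant A: 136×218/465 = 63.759
  Bounce, Variant B: 136×247/465 = 72.241
Contributions (O − E)²/E:
  (89 − 81.105)²/81.105 = 0.7685
  (84 − 91.895)²/91.895 = 0.6783
  (78 − 73.135)²/73.135 = 0.3236
  (78 − 82.865)²/82.865 = 0.2856
  (51 − 63.759)²/63.759 = 2.5532
  (85 − 72.241)²/72.241 = 2.2535
χ² = 0.7685 + 0.6783 + 0.3236 + 0.2856 + 2.5532 + 2.2535 = 6.86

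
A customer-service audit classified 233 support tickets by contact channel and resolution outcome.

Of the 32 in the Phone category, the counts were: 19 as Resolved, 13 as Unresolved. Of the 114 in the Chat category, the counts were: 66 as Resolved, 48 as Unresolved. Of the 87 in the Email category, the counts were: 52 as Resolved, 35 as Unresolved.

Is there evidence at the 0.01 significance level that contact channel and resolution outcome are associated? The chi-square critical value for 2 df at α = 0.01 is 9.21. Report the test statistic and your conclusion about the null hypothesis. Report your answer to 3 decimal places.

Row totals: 32, 114, 87. Column totals: 137, 96. Grand total N = 233.
Expected counts (row total × column total / N):
  Phone, Resolved: 32×137/233 = 18.8155
  Phone, Unresolved: 32×96/233 = 13.1845
  Chat, Resolved: 114×137/233 = 67.0300
  Chat, Unresolved: 114×96/233 = 46.9700
  Email, Resolved: 87×137/233 = 51.1545
  Email, Unresolved: 87×96/233 = 35.8455
Contributions (O − E)²/E:
  (19 − 18.8155)²/18.8155 = 0.0018
  (13 − 13.1845)²/13.1845 = 0.0026
  (66 − 67.0300)²/67.0300 = 0.0158
  (48 − 46.9700)²/46.9700 = 0.0226
  (52 − 51.1545)²/51.1545 = 0.0140
  (35 − 35.8455)²/35.8455 = 0.0199
χ² = 0.0018 + 0.0026 + 0.0158 + 0.0226 + 0.0140 + 0.0199 = 0.077
df = (3−1)(2−1) = 2. Since 0.077 < 9.21, fail to reject the null hypothesis of independence at α = 0.01.

0.077; fail to reject H₀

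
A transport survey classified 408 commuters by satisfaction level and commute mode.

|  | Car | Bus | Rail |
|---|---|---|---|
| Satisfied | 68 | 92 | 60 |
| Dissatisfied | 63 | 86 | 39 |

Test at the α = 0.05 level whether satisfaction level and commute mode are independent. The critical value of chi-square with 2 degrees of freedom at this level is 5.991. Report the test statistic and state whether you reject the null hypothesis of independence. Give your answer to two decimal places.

2.35; fail to reject H₀

Row totals: 220, 188. Column totals: 131, 178, 99. Grand total N = 408.
Expected counts (row total × column total / N):
  Satisfied, Car: 220×131/408 = 70.637
  Satisfied, Bus: 220×178/408 = 95.980
  Satisfied, Rail: 220×99/408 = 53.382
  Dissatisfied, Car: 188×131/408 = 60.363
  Dissatisfied, Bus: 188×178/408 = 82.020
  Dissatisfied, Rail: 188×99/408 = 45.618
Contributions (O − E)²/E:
  (68 − 70.637)²/70.637 = 0.0984
  (92 − 95.980)²/95.980 = 0.1650
  (60 − 53.382)²/53.382 = 0.8205
  (63 − 60.363)²/60.363 = 0.1152
  (86 − 82.020)²/82.020 = 0.1931
  (39 − 45.618)²/45.618 = 0.9601
χ² = 0.0984 + 0.1650 + 0.8205 + 0.1152 + 0.1931 + 0.9601 = 2.35
df = (2−1)(3−1) = 2. Since 2.35 < 5.991, fail to reject the null hypothesis of independence at α = 0.05.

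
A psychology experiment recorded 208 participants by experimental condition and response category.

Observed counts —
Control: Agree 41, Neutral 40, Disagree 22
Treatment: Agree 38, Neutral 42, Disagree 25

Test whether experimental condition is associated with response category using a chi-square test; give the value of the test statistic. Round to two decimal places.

Row totals: 103, 105. Column totals: 79, 82, 47. Grand total N = 208.
Expected counts (row total × column total / N):
  Control, Agree: 103×79/208 = 39.120
  Control, Neutral: 103×82/208 = 40.606
  Control, Disagree: 103×47/208 = 23.274
  Treatment, Agree: 105×79/208 = 39.880
  Treatment, Neutral: 105×82/208 = 41.394
  Treatment, Disagree: 105×47/208 = 23.726
Contributions (O − E)²/E:
  (41 − 39.120)²/39.120 = 0.0903
  (40 − 40.606)²/40.606 = 0.0090
  (22 − 23.274)²/23.274 = 0.0697
  (38 − 39.880)²/39.880 = 0.0886
  (42 − 41.394)²/41.394 = 0.0089
  (25 − 23.726)²/23.726 = 0.0684
χ² = 0.0903 + 0.0090 + 0.0697 + 0.0886 + 0.0089 + 0.0684 = 0.33

0.33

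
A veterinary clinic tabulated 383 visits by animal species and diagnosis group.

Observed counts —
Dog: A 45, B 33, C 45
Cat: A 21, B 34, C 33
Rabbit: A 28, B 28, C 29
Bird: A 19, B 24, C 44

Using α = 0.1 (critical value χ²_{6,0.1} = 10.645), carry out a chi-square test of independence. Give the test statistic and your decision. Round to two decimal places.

Row totals: 123, 88, 85, 87. Column totals: 113, 119, 151. Grand total N = 383.
Expected counts (row total × column total / N):
  Dog, A: 123×113/383 = 36.290
  Dog, B: 123×119/383 = 38.217
  Dog, C: 123×151/383 = 48.493
  Cat, A: 88×113/383 = 25.963
  Cat, B: 88×119/383 = 27.342
  Cat, C: 88×151/383 = 34.695
  Rabbit, A: 85×113/383 = 25.078
  Rabbit, B: 85×119/383 = 26.410
  Rabbit, C: 85×151/383 = 33.512
  Bird, A: 87×113/383 = 25.668
  Bird, B: 87×119/383 = 27.031
  Bird, C: 87×151/383 = 34.300
Contributions (O − E)²/E:
  (45 − 36.290)²/36.290 = 2.0905
  (33 − 38.217)²/38.217 = 0.7122
  (45 − 48.493)²/48.493 = 0.2516
  (21 − 25.963)²/25.963 = 0.9487
  (34 − 27.342)²/27.342 = 1.6213
  (33 − 34.695)²/34.695 = 0.0828
  (28 − 25.078)²/25.078 = 0.3405
  (28 − 26.410)²/26.410 = 0.0957
  (29 − 33.512)²/33.512 = 0.6075
  (19 − 25.668)²/25.668 = 1.7322
  (24 − 27.031)²/27.031 = 0.3399
  (44 − 34.300)²/34.300 = 2.7431
χ² = 2.0905 + 0.7122 + 0.2516 + 0.9487 + 1.6213 + 0.0828 + 0.3405 + 0.0957 + 0.6075 + 1.7322 + 0.3399 + 2.7431 = 11.57
df = (4−1)(3−1) = 6. Since 11.57 > 10.645, reject the null hypothesis of independence at α = 0.1.

11.57; reject H₀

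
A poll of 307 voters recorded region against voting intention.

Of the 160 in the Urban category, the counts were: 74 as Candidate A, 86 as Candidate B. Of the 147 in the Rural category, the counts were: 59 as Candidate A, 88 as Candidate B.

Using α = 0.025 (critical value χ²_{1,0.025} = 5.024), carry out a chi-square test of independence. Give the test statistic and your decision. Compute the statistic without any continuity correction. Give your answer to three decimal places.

1.166; fail to reject H₀

Row totals: 160, 147. Column totals: 133, 174. Grand total N = 307.
Expected counts (row total × column total / N):
  Urban, Candidate A: 160×133/307 = 69.3160
  Urban, Candidate B: 160×174/307 = 90.6840
  Rural, Candidate A: 147×133/307 = 63.6840
  Rural, Candidate B: 147×174/307 = 83.3160
Contributions (O − E)²/E:
  (74 − 69.3160)²/69.3160 = 0.3165
  (86 − 90.6840)²/90.6840 = 0.2419
  (59 − 63.6840)²/63.6840 = 0.3445
  (88 − 83.3160)²/83.3160 = 0.2633
χ² = 0.3165 + 0.2419 + 0.3445 + 0.2633 = 1.166
df = (2−1)(2−1) = 1. Since 1.166 < 5.024, fail to reject the null hypothesis of independence at α = 0.025.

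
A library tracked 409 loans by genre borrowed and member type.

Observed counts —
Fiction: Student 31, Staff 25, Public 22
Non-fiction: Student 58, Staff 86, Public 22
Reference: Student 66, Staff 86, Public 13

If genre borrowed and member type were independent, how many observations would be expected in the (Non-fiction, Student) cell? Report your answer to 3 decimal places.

62.910

Row total (Non-fiction) = 166; column total (Student) = 155; grand total N = 409.
Expected count = (row total × column total) / N = 166 × 155 / 409 = 62.910.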